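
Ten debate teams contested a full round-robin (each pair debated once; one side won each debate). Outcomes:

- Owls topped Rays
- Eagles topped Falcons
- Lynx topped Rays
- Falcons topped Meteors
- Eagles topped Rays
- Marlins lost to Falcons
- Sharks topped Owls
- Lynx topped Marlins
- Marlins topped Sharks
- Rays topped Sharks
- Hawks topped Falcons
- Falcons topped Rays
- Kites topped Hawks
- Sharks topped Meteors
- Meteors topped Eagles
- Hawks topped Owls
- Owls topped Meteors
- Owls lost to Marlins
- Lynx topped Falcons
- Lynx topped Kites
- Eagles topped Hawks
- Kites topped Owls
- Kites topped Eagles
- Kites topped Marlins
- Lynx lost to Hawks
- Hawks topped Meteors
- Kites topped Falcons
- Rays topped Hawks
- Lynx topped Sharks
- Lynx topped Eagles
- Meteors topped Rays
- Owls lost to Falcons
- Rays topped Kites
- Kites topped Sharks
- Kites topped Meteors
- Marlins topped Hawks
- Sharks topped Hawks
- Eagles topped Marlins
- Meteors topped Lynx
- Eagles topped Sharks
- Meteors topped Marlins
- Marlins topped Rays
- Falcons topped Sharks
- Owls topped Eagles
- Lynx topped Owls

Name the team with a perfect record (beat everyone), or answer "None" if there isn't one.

Highest win total is Lynx with 7 (out of 9 possible).
Lynx lost to Hawks, Meteors, so no team went undefeated.

None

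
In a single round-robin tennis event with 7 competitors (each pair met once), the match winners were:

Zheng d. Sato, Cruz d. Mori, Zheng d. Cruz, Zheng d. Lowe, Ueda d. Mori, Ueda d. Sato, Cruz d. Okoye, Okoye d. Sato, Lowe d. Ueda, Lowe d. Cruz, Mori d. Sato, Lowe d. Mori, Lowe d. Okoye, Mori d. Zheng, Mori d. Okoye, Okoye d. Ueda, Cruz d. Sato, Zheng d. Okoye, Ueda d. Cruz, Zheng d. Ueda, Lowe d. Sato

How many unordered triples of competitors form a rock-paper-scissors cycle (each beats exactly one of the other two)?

Win totals: Mori 3, Lowe 5, Okoye 2, Sato 0, Cruz 3, Zheng 5, Ueda 3.
A competitor with w wins dominates both others in C(w,2) triples; summing gives 3 + 10 + 1 + 0 + 3 + 10 + 3 = 30 transitive triples.
Total triples C(7,3) = 35, so cyclic triples = 35 − 30 = 5.

5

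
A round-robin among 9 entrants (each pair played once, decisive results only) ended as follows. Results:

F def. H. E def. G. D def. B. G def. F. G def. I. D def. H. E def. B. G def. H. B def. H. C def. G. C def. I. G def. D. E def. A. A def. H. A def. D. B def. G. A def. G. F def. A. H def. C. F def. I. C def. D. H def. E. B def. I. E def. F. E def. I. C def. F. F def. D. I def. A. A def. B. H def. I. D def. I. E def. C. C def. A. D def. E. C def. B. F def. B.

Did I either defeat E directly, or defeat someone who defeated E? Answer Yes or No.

No

I did not beat E directly.
I beat A, but each of them lost to E. No two-step path.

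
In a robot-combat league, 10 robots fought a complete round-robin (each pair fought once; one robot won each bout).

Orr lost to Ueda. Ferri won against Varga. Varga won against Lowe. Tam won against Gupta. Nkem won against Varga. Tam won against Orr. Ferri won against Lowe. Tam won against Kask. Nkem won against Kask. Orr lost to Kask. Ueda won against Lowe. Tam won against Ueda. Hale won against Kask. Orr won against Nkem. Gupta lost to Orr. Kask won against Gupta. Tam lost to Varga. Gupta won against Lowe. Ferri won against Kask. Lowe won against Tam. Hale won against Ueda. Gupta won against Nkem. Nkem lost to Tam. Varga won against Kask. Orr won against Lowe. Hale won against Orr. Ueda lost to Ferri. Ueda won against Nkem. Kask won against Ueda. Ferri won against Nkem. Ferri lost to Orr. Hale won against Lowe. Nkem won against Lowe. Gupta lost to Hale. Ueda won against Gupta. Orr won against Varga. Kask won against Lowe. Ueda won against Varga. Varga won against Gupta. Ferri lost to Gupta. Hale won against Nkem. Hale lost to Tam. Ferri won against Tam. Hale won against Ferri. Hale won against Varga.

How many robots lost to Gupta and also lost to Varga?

1

Gupta beat: Lowe, Ferri, Nkem.
Varga beat: Gupta, Tam, Lowe, Kask.
Both beat: Lowe — 1.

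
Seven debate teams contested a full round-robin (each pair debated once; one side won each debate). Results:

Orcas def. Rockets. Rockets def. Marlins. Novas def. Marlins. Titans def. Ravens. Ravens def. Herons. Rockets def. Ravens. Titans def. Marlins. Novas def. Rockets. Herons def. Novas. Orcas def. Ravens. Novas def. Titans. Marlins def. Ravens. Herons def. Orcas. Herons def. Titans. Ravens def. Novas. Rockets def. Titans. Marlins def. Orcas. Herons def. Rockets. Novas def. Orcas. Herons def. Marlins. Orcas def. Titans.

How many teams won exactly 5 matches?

Win totals: Orcas 3, Titans 2, Marlins 2, Ravens 2, Herons 5, Novas 4, Rockets 3.
Exactly 5: Herons — 1 team.

1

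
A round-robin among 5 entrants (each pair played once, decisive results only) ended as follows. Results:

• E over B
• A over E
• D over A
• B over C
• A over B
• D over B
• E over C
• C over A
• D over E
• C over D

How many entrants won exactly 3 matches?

Win totals: A 2, B 1, C 2, D 3, E 2.
Exactly 3: D — 1 entrant.

1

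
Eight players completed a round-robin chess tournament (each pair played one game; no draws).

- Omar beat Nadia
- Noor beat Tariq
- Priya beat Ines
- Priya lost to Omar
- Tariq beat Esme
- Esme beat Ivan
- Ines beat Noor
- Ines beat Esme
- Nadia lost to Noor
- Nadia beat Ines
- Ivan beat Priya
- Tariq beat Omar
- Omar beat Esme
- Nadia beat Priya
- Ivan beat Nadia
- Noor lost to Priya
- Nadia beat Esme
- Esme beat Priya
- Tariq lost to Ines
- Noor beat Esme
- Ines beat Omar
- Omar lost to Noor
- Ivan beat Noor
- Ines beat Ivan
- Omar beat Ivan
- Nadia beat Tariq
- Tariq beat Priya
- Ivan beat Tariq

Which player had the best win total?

Ines

Win totals: Nadia 4, Ines 5, Noor 4, Priya 2, Ivan 4, Omar 4, Tariq 3, Esme 2.
Ines leads with 5 wins (next highest: 4).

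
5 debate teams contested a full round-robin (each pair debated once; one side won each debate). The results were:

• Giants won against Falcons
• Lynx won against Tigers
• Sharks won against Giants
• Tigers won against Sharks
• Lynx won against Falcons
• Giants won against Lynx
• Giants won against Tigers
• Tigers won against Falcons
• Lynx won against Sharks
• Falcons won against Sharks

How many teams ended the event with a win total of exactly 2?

Win totals: Lynx 3, Falcons 1, Tigers 2, Sharks 1, Giants 3.
Exactly 2: Tigers — 1 team.

1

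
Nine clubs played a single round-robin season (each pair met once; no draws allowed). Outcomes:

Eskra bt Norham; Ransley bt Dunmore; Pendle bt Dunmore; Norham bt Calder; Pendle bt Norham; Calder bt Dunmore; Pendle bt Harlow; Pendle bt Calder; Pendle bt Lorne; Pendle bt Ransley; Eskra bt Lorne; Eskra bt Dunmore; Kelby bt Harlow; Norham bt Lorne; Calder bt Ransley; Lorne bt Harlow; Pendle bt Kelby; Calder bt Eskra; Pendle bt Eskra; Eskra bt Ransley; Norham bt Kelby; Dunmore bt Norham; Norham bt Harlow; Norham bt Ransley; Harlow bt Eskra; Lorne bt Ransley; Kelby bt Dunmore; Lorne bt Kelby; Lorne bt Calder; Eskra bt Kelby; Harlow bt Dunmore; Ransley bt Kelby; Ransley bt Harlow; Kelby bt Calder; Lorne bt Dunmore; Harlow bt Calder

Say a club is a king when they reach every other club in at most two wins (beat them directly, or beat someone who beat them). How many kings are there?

1

Dunmore cannot reach Eskra, Pendle in two steps.
Kelby cannot reach Lorne, Pendle in two steps.
Eskra cannot reach Pendle in two steps.
Ransley cannot reach Lorne, Pendle in two steps.
Norham cannot reach Pendle in two steps.
Calder cannot reach Pendle in two steps.
Lorne cannot reach Pendle in two steps.
Harlow cannot reach Pendle in two steps.
Pendle reaches everyone (king).
Kings: Pendle — 1.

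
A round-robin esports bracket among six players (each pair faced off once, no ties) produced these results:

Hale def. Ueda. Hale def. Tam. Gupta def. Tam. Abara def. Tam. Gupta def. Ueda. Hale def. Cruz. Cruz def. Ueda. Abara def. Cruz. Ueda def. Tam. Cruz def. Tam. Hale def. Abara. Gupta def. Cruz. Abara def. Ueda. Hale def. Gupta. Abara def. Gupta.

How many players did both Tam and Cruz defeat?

0

Tam beat: no one.
Cruz beat: Ueda, Tam.
No one was beaten by both.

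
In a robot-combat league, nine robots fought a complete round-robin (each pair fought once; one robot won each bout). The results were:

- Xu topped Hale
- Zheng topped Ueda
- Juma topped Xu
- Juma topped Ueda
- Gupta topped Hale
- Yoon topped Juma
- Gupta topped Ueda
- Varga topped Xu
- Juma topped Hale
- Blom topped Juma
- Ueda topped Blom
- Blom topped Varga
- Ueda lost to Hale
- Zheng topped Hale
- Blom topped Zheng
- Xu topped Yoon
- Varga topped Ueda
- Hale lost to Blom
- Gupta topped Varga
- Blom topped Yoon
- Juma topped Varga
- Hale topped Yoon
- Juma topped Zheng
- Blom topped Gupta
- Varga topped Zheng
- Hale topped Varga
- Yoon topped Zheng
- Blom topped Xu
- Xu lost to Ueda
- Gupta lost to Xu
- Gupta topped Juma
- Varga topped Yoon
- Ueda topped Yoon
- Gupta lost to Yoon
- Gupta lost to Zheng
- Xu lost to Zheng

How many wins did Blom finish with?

7

Blom's results: beat Hale, Juma, Gupta, Varga, Yoon, Xu, Zheng; lost to Ueda.
That is 7 wins.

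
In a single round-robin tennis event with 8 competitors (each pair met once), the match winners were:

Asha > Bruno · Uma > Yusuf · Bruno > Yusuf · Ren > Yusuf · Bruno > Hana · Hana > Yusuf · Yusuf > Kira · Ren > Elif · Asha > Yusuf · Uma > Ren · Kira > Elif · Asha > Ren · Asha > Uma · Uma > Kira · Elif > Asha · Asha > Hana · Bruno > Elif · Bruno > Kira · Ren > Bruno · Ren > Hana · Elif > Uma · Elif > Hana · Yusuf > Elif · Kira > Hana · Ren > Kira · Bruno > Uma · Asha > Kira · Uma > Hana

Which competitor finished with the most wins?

Asha

Win totals: Bruno 5, Uma 4, Hana 1, Elif 3, Ren 5, Yusuf 2, Asha 6, Kira 2.
Asha leads with 6 wins (next highest: 5).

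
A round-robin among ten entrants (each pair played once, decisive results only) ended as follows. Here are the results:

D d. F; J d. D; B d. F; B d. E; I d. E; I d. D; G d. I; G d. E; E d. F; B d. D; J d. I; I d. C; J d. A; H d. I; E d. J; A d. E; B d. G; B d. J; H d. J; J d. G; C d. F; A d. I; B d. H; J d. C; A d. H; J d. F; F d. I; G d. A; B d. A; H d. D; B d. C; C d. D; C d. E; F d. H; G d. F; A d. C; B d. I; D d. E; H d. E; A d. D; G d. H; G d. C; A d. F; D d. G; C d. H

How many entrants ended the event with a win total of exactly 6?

3

Win totals: A 6, B 9, C 4, D 3, E 2, F 2, G 6, H 4, I 3, J 6.
Exactly 6: A, G, J — 3 entrants.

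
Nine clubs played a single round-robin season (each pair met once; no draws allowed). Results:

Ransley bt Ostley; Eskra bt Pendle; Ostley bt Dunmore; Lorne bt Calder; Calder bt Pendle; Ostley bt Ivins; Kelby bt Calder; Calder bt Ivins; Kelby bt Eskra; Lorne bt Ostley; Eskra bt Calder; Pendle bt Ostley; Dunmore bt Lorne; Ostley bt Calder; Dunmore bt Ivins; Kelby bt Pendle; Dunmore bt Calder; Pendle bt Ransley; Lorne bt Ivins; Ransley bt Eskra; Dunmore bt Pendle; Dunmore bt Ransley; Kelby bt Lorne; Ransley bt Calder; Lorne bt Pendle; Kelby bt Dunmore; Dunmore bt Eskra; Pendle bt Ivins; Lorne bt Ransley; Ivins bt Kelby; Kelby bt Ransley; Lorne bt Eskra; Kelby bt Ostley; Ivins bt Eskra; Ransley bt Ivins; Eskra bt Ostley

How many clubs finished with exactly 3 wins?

3

Win totals: Lorne 6, Calder 2, Ivins 2, Pendle 3, Ransley 4, Eskra 3, Kelby 7, Dunmore 6, Ostley 3.
Exactly 3: Pendle, Eskra, Ostley — 3 clubs.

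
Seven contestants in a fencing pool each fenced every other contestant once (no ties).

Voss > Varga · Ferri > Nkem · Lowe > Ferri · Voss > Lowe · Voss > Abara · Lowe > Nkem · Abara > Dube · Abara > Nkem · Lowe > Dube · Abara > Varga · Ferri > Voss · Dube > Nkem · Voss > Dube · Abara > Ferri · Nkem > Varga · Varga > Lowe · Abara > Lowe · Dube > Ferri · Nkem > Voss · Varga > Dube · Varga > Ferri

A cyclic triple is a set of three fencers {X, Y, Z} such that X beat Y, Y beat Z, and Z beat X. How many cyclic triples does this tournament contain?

Win totals: Abara 5, Voss 4, Varga 3, Nkem 2, Ferri 2, Lowe 3, Dube 2.
A fencer with w wins dominates both others in C(w,2) triples; summing gives 10 + 6 + 3 + 1 + 1 + 3 + 1 = 25 transitive triples.
Total triples C(7,3) = 35, so cyclic triples = 35 − 25 = 10.

10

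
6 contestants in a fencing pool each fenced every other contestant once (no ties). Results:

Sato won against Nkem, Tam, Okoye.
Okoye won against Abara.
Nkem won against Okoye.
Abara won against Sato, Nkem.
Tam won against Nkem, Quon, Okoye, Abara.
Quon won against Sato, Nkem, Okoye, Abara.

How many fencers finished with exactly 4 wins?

Win totals: Quon 4, Nkem 1, Tam 4, Okoye 1, Abara 2, Sato 3.
Exactly 4: Quon, Tam — 2 fencers.

2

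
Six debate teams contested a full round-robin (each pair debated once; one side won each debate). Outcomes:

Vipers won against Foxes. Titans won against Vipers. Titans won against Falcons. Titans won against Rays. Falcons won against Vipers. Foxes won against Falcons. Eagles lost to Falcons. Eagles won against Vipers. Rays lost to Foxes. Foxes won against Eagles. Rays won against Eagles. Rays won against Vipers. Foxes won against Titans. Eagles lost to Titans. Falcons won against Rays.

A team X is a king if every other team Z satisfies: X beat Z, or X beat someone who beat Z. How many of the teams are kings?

3

Rays cannot reach Titans, Falcons in two steps.
Titans reaches everyone (king).
Eagles cannot reach Rays, Titans, Falcons in two steps.
Falcons cannot reach Titans in two steps.
Vipers reaches everyone (king).
Foxes reaches everyone (king).
Kings: Titans, Vipers, Foxes — 3.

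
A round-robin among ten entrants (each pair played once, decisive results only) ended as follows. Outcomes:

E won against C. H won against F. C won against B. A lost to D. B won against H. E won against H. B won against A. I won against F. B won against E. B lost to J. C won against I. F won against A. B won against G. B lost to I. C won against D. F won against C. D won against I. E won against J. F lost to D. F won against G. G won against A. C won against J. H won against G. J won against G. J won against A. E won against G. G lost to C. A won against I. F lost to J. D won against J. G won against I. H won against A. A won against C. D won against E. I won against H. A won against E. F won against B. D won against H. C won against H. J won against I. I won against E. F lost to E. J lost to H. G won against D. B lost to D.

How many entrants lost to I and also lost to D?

I beat: B, E, F, H.
D beat: A, B, E, F, H, I, J.
Both beat: B, E, F, H — 4.

4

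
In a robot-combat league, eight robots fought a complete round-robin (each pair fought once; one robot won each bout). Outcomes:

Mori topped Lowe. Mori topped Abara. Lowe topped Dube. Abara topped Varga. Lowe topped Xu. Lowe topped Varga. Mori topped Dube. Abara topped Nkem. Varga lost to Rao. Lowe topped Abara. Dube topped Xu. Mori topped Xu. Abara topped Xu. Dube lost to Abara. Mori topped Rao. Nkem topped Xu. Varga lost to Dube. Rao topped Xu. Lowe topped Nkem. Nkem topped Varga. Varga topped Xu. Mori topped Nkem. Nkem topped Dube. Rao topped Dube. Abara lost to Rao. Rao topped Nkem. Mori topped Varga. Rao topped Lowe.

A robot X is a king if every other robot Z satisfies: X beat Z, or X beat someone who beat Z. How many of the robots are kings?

1

Lowe cannot reach Rao, Mori in two steps.
Rao cannot reach Mori in two steps.
Abara cannot reach Lowe, Rao, Mori in two steps.
Nkem cannot reach Lowe, Rao, Abara, Mori in two steps.
Xu cannot reach Lowe, Rao, Abara, Nkem, Varga, Mori, Dube in two steps.
Varga cannot reach Lowe, Rao, Abara, Nkem, Mori, Dube in two steps.
Mori reaches everyone (king).
Dube cannot reach Lowe, Rao, Abara, Nkem, Mori in two steps.
Kings: Mori — 1.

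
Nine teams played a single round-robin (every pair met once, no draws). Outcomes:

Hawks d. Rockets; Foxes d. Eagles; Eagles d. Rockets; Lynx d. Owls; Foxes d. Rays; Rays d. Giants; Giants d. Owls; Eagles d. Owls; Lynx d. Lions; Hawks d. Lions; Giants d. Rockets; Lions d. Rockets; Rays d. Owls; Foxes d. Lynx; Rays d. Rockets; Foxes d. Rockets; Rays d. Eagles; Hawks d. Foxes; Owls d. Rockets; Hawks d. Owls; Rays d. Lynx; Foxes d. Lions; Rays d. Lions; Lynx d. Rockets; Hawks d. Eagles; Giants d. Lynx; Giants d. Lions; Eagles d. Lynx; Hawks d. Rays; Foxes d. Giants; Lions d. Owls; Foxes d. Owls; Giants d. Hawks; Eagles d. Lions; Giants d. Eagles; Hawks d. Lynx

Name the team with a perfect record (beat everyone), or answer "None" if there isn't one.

None

Highest win total is Hawks with 7 (out of 8 possible).
Hawks lost to Giants, so no team went undefeated.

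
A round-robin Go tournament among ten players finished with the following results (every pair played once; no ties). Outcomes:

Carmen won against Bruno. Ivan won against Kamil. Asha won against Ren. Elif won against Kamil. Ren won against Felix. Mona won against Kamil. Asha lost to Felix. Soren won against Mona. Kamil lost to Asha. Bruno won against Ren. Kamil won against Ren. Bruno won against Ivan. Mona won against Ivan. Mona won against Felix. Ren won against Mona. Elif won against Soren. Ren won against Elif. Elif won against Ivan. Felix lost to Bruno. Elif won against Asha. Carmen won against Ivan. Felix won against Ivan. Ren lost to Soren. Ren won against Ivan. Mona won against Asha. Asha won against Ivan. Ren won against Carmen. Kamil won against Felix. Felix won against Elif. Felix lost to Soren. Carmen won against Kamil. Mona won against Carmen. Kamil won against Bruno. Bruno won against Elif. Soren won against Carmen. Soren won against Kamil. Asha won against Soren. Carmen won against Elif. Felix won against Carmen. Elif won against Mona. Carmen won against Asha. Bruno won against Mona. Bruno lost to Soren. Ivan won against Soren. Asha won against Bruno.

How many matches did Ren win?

5

Ren's results: beat Felix, Ivan, Elif, Carmen, Mona; lost to Bruno, Soren, Asha, Kamil.
That is 5 wins.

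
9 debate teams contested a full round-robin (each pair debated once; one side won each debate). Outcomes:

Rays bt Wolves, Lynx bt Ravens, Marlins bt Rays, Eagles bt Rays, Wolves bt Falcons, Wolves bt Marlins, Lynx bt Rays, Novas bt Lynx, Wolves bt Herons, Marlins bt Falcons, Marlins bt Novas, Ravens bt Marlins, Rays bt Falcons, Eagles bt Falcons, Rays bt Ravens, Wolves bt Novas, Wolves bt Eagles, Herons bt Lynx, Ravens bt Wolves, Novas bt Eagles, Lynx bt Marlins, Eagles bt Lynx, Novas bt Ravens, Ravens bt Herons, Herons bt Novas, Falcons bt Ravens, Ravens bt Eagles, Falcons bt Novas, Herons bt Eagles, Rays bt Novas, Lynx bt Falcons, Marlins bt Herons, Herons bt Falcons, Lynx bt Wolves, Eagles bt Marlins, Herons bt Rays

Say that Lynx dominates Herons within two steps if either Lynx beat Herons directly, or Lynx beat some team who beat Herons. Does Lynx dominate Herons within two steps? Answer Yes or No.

Lynx did not beat Herons directly.
Lynx beat Wolves, Ravens, Falcons, Rays, Marlins. Of those, Wolves beat Herons.

Yes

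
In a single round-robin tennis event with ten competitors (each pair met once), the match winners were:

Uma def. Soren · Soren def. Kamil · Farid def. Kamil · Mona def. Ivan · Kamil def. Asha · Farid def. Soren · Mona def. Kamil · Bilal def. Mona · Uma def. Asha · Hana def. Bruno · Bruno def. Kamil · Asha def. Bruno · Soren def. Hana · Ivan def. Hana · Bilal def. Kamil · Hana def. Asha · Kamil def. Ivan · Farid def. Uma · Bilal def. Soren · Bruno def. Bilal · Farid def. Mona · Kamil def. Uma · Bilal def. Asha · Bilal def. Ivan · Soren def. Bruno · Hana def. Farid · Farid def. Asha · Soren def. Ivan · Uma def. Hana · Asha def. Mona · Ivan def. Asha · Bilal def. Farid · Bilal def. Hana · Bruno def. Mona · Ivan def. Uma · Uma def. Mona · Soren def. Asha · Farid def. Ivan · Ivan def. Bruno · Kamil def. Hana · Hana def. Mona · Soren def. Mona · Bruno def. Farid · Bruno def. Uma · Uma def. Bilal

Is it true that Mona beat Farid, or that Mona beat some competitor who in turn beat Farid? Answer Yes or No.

Mona did not beat Farid directly.
Mona beat Kamil, Ivan, but each of them lost to Farid. No two-step path.

No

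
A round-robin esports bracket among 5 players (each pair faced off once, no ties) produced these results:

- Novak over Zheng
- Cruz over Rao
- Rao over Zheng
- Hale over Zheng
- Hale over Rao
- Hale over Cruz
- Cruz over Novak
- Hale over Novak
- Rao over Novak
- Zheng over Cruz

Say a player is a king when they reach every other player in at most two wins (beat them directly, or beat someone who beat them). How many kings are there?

Novak cannot reach Rao, Hale in two steps.
Cruz cannot reach Hale in two steps.
Rao cannot reach Hale in two steps.
Hale reaches everyone (king).
Zheng cannot reach Hale in two steps.
Kings: Hale — 1.

1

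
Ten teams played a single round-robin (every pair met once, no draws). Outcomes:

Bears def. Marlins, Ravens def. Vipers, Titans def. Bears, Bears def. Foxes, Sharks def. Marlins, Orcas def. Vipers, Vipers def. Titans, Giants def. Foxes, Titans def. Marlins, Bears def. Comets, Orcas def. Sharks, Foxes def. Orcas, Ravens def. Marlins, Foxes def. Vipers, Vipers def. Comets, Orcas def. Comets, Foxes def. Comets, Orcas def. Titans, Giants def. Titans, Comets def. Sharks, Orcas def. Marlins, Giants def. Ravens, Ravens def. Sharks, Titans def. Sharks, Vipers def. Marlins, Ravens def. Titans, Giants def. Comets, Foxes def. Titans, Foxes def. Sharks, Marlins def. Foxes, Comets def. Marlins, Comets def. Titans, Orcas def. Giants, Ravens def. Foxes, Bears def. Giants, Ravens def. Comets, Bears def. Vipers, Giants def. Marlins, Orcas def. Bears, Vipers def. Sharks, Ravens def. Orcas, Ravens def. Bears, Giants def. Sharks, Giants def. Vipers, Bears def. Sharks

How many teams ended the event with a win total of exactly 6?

Win totals: Comets 3, Orcas 7, Bears 6, Marlins 1, Foxes 5, Titans 3, Giants 7, Sharks 1, Vipers 4, Ravens 8.
Exactly 6: Bears — 1 team.

1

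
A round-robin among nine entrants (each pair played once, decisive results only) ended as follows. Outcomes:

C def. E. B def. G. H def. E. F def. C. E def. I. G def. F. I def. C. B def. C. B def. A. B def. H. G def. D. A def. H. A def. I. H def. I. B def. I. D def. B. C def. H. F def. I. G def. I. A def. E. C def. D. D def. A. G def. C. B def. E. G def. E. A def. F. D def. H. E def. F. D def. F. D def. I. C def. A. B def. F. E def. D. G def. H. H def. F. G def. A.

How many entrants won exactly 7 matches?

Win totals: A 4, B 7, C 4, D 5, E 3, F 2, G 7, H 3, I 1.
Exactly 7: B, G — 2 entrants.

2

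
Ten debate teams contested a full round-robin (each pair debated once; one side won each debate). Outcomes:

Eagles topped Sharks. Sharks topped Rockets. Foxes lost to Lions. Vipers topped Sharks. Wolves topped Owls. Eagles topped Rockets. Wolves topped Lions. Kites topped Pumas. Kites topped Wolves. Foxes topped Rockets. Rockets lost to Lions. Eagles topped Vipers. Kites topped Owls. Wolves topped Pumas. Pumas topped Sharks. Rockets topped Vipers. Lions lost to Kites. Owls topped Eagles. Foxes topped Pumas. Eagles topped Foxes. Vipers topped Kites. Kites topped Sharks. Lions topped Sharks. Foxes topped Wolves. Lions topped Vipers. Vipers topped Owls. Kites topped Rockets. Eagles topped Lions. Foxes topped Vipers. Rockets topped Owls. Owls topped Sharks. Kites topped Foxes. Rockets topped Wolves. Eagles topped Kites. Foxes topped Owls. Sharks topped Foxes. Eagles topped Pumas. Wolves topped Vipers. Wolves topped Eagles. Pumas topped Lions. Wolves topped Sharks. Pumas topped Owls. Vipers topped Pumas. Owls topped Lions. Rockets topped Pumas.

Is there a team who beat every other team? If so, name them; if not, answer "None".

None

Highest win total is Kites with 7 (out of 9 possible).
Kites lost to Eagles, Vipers, so no team went undefeated.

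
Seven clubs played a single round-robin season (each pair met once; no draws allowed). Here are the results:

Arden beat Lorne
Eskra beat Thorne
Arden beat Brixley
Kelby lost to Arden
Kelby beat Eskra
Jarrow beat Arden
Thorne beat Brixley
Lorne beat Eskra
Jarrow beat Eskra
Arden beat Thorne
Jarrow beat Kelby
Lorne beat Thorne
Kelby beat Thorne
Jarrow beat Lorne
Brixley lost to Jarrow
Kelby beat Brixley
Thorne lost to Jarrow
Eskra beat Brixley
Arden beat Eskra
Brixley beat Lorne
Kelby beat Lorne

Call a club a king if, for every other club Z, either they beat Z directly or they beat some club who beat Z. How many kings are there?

Thorne cannot reach Jarrow, Arden, Kelby, Eskra in two steps.
Jarrow reaches everyone (king).
Arden cannot reach Jarrow in two steps.
Kelby cannot reach Jarrow, Arden in two steps.
Lorne cannot reach Jarrow, Arden, Kelby in two steps.
Brixley cannot reach Jarrow, Arden, Kelby in two steps.
Eskra cannot reach Jarrow, Arden, Kelby in two steps.
Kings: Jarrow — 1.

1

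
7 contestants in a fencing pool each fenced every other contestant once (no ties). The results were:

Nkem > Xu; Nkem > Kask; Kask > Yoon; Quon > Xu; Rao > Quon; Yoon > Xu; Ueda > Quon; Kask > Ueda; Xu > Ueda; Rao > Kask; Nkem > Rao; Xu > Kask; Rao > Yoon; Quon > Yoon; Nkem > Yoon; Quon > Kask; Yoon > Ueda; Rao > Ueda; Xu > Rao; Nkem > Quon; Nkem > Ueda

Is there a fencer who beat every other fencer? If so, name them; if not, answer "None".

Nkem

Nkem has 6 wins out of 6 opponents — a perfect record.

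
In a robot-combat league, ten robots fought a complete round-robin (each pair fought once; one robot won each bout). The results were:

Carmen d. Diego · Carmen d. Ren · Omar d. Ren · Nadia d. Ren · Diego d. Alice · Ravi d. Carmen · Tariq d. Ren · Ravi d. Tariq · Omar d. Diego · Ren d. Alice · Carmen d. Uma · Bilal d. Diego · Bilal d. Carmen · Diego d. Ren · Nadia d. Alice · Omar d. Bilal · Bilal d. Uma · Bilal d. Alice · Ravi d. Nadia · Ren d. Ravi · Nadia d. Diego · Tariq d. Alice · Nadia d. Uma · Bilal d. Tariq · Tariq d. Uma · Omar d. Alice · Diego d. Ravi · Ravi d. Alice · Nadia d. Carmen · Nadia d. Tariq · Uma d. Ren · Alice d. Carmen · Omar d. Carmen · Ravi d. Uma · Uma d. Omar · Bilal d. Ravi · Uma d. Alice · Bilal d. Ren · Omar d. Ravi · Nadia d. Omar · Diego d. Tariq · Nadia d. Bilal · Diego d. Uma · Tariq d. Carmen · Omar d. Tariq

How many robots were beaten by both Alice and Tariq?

Alice beat: Carmen.
Tariq beat: Uma, Alice, Carmen, Ren.
Both beat: Carmen — 1.

1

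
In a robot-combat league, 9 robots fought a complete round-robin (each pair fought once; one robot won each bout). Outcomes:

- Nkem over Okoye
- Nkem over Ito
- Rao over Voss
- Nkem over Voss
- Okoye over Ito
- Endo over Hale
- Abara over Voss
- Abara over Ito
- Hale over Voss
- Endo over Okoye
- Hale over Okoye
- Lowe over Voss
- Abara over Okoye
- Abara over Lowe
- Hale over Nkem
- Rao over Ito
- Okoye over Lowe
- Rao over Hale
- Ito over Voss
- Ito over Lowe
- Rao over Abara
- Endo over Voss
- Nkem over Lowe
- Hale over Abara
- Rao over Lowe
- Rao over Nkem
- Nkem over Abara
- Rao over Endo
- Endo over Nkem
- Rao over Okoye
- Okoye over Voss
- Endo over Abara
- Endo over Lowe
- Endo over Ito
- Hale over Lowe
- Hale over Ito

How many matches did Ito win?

2

Ito's results: beat Lowe, Voss; lost to Endo, Okoye, Nkem, Rao, Hale, Abara.
That is 2 wins.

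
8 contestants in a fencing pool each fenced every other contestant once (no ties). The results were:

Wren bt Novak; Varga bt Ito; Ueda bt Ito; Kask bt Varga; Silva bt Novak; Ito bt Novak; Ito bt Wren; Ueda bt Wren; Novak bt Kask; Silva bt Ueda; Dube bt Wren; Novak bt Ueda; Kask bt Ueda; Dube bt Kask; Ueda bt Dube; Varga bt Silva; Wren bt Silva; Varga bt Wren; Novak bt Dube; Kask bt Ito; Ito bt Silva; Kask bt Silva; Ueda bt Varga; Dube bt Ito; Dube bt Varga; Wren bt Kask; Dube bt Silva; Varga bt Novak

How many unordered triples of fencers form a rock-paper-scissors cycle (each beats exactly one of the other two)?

Win totals: Dube 5, Silva 2, Ueda 4, Varga 4, Ito 3, Kask 4, Wren 3, Novak 3.
A fencer with w wins dominates both others in C(w,2) triples; summing gives 10 + 1 + 6 + 6 + 3 + 6 + 3 + 3 = 38 transitive triples.
Total triples C(8,3) = 56, so cyclic triples = 56 − 38 = 18.

18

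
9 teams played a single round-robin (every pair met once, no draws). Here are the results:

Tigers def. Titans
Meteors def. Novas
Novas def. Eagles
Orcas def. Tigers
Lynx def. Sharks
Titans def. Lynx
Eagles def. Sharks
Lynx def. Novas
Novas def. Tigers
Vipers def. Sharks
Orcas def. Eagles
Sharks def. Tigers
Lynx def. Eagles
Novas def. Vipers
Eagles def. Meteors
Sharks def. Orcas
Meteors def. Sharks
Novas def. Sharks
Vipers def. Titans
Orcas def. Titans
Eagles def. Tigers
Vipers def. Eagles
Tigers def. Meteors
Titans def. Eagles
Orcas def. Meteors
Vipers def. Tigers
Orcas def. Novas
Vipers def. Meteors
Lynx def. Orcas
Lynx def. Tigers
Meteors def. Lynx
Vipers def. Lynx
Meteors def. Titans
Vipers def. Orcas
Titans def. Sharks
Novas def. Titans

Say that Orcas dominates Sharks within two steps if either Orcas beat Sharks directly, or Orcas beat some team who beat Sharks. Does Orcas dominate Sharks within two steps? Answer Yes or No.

Yes

Orcas did not beat Sharks directly.
Orcas beat Titans, Meteors, Novas, Tigers, Eagles. Of those, Titans beat Sharks.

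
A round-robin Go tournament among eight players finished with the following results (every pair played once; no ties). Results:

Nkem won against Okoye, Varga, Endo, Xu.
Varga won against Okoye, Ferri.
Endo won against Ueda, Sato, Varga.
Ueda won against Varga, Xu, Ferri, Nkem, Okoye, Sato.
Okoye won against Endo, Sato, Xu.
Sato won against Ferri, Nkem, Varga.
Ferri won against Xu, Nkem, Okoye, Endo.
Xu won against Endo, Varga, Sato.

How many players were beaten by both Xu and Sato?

1

Xu beat: Sato, Varga, Endo.
Sato beat: Ferri, Nkem, Varga.
Both beat: Varga — 1.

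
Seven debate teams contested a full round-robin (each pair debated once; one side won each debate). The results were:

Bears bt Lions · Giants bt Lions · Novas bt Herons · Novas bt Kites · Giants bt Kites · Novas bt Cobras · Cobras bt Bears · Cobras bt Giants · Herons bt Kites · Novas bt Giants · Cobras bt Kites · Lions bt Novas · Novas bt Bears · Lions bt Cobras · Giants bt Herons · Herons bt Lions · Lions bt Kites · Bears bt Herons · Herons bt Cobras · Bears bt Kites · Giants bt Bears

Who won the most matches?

Novas

Win totals: Kites 0, Novas 5, Giants 4, Cobras 3, Bears 3, Lions 3, Herons 3.
Novas leads with 5 wins (next highest: 4).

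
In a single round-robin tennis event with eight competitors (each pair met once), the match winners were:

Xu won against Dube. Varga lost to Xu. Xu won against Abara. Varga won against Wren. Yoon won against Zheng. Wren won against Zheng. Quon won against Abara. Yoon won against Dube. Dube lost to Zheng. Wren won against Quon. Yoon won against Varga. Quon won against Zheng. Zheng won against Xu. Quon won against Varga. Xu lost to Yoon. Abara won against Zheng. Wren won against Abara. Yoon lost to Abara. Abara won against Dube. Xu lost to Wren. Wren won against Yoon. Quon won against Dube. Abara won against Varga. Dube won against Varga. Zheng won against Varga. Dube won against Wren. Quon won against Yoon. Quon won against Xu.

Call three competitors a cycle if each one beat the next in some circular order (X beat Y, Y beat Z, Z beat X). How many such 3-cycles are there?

12

Win totals: Varga 1, Abara 4, Xu 3, Dube 2, Wren 5, Zheng 3, Yoon 4, Quon 6.
A competitor with w wins dominates both others in C(w,2) triples; summing gives 0 + 6 + 3 + 1 + 10 + 3 + 6 + 15 = 44 transitive triples.
Total triples C(8,3) = 56, so cyclic triples = 56 − 44 = 12.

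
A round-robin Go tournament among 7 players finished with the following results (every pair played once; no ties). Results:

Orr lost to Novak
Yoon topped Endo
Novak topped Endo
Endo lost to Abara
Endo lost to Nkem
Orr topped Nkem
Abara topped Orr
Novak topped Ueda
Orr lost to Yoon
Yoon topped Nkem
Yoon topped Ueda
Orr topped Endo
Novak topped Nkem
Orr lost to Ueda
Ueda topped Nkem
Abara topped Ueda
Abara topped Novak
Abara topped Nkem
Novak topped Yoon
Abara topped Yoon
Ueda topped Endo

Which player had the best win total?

Abara

Win totals: Yoon 4, Nkem 1, Ueda 3, Abara 6, Orr 2, Endo 0, Novak 5.
Abara leads with 6 wins (next highest: 5).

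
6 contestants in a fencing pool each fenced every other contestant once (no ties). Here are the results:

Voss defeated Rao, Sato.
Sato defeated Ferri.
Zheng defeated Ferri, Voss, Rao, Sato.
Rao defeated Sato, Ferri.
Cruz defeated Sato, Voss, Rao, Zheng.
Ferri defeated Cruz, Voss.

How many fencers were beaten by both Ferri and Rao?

0

Ferri beat: Cruz, Voss.
Rao beat: Ferri, Sato.
No one was beaten by both.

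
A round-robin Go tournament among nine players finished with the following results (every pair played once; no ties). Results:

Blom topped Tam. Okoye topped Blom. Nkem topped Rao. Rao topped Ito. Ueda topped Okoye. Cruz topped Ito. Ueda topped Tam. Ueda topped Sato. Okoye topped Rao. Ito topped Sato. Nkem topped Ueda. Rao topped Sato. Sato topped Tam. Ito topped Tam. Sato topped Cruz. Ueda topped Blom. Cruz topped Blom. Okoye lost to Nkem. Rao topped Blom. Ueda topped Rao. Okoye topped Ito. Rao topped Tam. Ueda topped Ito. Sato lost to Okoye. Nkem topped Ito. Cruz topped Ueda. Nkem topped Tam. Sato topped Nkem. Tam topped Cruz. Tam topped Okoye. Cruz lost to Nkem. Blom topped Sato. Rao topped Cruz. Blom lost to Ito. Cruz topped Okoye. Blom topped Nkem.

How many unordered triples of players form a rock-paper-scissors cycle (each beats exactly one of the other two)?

Win totals: Rao 5, Cruz 4, Tam 2, Blom 3, Nkem 6, Okoye 4, Sato 3, Ito 3, Ueda 6.
A player with w wins dominates both others in C(w,2) triples; summing gives 10 + 6 + 1 + 3 + 15 + 6 + 3 + 3 + 15 = 62 transitive triples.
Total triples C(9,3) = 84, so cyclic triples = 84 − 62 = 22.

22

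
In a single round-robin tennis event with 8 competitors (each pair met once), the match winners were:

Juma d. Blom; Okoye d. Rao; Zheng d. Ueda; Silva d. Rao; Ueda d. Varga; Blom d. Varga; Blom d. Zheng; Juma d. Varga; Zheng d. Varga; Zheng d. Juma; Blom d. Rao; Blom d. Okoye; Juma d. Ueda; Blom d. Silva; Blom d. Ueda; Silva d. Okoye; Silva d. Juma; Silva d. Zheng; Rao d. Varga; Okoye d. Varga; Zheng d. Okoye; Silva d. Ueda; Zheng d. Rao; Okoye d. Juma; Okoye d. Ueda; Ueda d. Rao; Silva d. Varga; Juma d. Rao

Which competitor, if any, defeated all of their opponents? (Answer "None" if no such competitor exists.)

None

Highest win total is Silva with 6 (out of 7 possible).
Silva lost to Blom, so no competitor went undefeated.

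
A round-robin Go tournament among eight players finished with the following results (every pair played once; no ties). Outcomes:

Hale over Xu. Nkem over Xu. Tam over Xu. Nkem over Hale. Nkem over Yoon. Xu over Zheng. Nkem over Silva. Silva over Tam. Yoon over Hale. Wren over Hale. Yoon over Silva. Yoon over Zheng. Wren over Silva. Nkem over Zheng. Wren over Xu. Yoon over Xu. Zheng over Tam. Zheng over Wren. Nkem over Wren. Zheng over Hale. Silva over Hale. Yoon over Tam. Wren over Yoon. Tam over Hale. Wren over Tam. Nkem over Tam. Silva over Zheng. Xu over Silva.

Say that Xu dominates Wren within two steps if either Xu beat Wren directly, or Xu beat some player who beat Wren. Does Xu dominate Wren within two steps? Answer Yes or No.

Yes

Xu did not beat Wren directly.
Xu beat Silva, Zheng. Of those, Zheng beat Wren.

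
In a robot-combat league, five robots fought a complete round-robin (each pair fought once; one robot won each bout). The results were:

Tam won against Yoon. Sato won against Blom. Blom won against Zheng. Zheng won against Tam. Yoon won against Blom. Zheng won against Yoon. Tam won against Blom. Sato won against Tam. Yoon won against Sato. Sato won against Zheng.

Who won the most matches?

Sato

Win totals: Zheng 2, Yoon 2, Sato 3, Blom 1, Tam 2.
Sato leads with 3 wins (next highest: 2).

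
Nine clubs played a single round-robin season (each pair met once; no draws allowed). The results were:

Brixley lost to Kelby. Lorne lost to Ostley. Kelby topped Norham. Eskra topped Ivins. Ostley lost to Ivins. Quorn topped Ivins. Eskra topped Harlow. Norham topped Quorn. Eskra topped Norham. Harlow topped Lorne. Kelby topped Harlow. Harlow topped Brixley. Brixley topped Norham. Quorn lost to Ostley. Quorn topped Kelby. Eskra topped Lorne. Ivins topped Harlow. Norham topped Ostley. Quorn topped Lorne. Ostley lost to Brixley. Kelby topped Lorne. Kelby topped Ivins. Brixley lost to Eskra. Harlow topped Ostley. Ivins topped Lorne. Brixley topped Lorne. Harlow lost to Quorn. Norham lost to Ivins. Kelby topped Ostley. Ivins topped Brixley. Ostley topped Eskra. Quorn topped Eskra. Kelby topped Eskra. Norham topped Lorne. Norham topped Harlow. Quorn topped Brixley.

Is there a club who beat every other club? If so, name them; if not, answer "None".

Highest win total is Kelby with 7 (out of 8 possible).
Kelby lost to Quorn, so no club went undefeated.

None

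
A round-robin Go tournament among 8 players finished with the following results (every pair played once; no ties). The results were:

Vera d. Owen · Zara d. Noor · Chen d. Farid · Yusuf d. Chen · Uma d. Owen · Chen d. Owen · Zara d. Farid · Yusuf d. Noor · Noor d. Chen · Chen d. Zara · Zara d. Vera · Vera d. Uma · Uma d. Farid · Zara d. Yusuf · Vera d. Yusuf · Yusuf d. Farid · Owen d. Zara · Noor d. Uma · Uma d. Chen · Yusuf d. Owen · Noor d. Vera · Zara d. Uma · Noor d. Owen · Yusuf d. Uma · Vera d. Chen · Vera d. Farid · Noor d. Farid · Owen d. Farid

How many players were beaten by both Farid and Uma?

Farid beat: no one.
Uma beat: Farid, Chen, Owen.
No one was beaten by both.

0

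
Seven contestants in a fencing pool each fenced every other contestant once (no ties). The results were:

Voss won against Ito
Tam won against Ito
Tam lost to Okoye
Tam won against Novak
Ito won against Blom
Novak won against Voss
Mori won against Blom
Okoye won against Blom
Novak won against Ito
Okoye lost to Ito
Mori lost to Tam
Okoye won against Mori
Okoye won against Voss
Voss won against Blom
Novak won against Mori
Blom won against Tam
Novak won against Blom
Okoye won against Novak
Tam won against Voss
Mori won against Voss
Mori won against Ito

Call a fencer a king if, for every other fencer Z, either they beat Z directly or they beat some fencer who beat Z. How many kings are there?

4

Mori cannot reach Novak in two steps.
Voss cannot reach Mori, Novak in two steps.
Ito reaches everyone (king).
Tam reaches everyone (king).
Okoye reaches everyone (king).
Novak reaches everyone (king).
Blom cannot reach Okoye in two steps.
Kings: Ito, Tam, Okoye, Novak — 4.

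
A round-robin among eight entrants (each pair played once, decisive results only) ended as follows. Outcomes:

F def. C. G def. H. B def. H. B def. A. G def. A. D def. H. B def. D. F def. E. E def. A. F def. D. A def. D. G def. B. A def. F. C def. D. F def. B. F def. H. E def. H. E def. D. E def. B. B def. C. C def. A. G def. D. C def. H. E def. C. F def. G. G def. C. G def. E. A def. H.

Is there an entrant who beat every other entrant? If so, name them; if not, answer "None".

Highest win total is G with 6 (out of 7 possible).
G lost to F, so no entrant went undefeated.

None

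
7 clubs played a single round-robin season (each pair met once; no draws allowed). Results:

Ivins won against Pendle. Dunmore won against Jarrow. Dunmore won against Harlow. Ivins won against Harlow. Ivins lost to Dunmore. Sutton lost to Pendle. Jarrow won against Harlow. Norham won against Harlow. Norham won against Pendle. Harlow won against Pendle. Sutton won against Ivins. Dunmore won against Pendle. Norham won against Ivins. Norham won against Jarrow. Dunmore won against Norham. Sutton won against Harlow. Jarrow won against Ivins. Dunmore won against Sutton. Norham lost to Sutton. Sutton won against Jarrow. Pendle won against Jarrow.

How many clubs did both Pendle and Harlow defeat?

Pendle beat: Jarrow, Sutton.
Harlow beat: Pendle.
No one was beaten by both.

0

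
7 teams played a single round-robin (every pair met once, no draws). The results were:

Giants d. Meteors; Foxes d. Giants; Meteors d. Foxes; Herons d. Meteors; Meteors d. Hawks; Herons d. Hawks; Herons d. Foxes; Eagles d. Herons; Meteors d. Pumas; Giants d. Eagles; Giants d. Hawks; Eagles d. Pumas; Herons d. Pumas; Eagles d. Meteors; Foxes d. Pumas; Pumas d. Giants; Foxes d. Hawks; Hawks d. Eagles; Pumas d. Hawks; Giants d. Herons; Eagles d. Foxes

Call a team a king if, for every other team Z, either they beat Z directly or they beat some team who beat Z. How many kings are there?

Meteors cannot reach Herons in two steps.
Giants reaches everyone (king).
Pumas cannot reach Foxes in two steps.
Herons reaches everyone (king).
Foxes reaches everyone (king).
Eagles reaches everyone (king).
Hawks cannot reach Giants in two steps.
Kings: Giants, Herons, Foxes, Eagles — 4.

4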